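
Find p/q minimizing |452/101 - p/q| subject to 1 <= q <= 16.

Expand x = 452/101 as a continued fraction with the Euclidean algorithm:
  452 = 4*101 + 48, so a_0 = 4.
  101 = 2*48 + 5, so a_1 = 2.
  48 = 9*5 + 3, so a_2 = 9.
  5 = 1*3 + 2, so a_3 = 1.
  3 = 1*2 + 1, so a_4 = 1.
  2 = 2*1 + 0, so a_5 = 2.
so x = [4; 2, 9, 1, 1, 2].
Convergents (p_i = a_i*p_{i-1} + p_{i-2}, q_i = a_i*q_{i-1} + q_{i-2} with p_{-2}=0, p_{-1}=1, q_{-2}=1, q_{-1}=0), until the denominator exceeds 16:
  i=0: a_0=4, p_0 = 4*1 + 0 = 4, q_0 = 4*0 + 1 = 1.
  i=1: a_1=2, p_1 = 2*4 + 1 = 9, q_1 = 2*1 + 0 = 2.
  i=2: a_2=9, p_2 = 9*9 + 4 = 85, q_2 = 9*2 + 1 = 19.
q_2 = 19 > 16, so the last convergent with denominator <= 16 is p_1/q_1 = 9/2.
The closest fraction with denominator <= 16 is either p_1/q_1 or the intermediate fraction (k*p_1 + p_0)/(k*q_1 + q_0) with the largest k >= 1 whose denominator stays <= 16; these approach x as k grows, and every other convergent or intermediate fraction in range is farther away.
Largest k: floor((16 - q_0)/q_1) = floor((16 - 1)/2) = 7.
That gives (7*9 + 4)/(7*2 + 1) = 67/15.
Compare the errors: |x - 9/2| = |452*2 - 9*101|/(101*2) = 5/202, and |x - 67/15| = |452*15 - 67*101|/(101*15) = 13/1515.
Cross-multiplying, 13*202 = 2626 < 7575 = 5*1515, so 13/1515 is smaller: the intermediate fraction 67/15 is closer to x than 9/2.

67/15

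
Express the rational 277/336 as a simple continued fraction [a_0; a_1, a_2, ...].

[0; 1, 4, 1, 2, 3, 1, 1, 2]

Run the Euclidean algorithm on 277 and 336; the successive quotients are the partial quotients a_0, a_1, ... (each step inverts the fractional part left over by the previous one):
  277 = 0*336 + 277, so a_0 = 0.
  336 = 1*277 + 59, so a_1 = 1.
  277 = 4*59 + 41, so a_2 = 4.
  59 = 1*41 + 18, so a_3 = 1.
  41 = 2*18 + 5, so a_4 = 2.
  18 = 3*5 + 3, so a_5 = 3.
  5 = 1*3 + 2, so a_6 = 1.
  3 = 1*2 + 1, so a_7 = 1.
  2 = 2*1 + 0, so a_8 = 2.
The remainder reaches 0 after 9 divisions, so the expansion has 9 partial quotients, read off in order.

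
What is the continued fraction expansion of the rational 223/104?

[2; 6, 1, 14]

Run the Euclidean algorithm on 223 and 104; the successive quotients are the partial quotients a_0, a_1, ... (each step inverts the fractional part left over by the previous one):
  223 = 2*104 + 15, so a_0 = 2.
  104 = 6*15 + 14, so a_1 = 6.
  15 = 1*14 + 1, so a_2 = 1.
  14 = 14*1 + 0, so a_3 = 14.
The remainder reaches 0 after 4 divisions, so the expansion has 4 partial quotients, read off in order.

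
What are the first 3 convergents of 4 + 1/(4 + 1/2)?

4/1, 17/4, 38/9

Using the convergent recurrence p_i = a_i*p_{i-1} + p_{i-2}, q_i = a_i*q_{i-1} + q_{i-2} with p_{-2}=0, p_{-1}=1, q_{-2}=1, q_{-1}=0:
  i=0: a_0=4, p_0 = 4*1 + 0 = 4, q_0 = 4*0 + 1 = 1.
  i=1: a_1=4, p_1 = 4*4 + 1 = 17, q_1 = 4*1 + 0 = 4.
  i=2: a_2=2, p_2 = 2*17 + 4 = 38, q_2 = 2*4 + 1 = 9.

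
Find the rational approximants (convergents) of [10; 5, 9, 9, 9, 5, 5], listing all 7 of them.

Using the convergent recurrence p_i = a_i*p_{i-1} + p_{i-2}, q_i = a_i*q_{i-1} + q_{i-2} with p_{-2}=0, p_{-1}=1, q_{-2}=1, q_{-1}=0:
  i=0: a_0=10, p_0 = 10*1 + 0 = 10, q_0 = 10*0 + 1 = 1.
  i=1: a_1=5, p_1 = 5*10 + 1 = 51, q_1 = 5*1 + 0 = 5.
  i=2: a_2=9, p_2 = 9*51 + 10 = 469, q_2 = 9*5 + 1 = 46.
  i=3: a_3=9, p_3 = 9*469 + 51 = 4272, q_3 = 9*46 + 5 = 419.
  i=4: a_4=9, p_4 = 9*4272 + 469 = 38917, q_4 = 9*419 + 46 = 3817.
  i=5: a_5=5, p_5 = 5*38917 + 4272 = 198857, q_5 = 5*3817 + 419 = 19504.
  i=6: a_6=5, p_6 = 5*198857 + 38917 = 1033202, q_6 = 5*19504 + 3817 = 101337.

10/1, 51/5, 469/46, 4272/419, 38917/3817, 198857/19504, 1033202/101337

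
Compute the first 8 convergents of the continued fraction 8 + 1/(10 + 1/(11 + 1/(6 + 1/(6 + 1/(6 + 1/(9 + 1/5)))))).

Using the convergent recurrence p_i = a_i*p_{i-1} + p_{i-2}, q_i = a_i*q_{i-1} + q_{i-2} with p_{-2}=0, p_{-1}=1, q_{-2}=1, q_{-1}=0:
  i=0: a_0=8, p_0 = 8*1 + 0 = 8, q_0 = 8*0 + 1 = 1.
  i=1: a_1=10, p_1 = 10*8 + 1 = 81, q_1 = 10*1 + 0 = 10.
  i=2: a_2=11, p_2 = 11*81 + 8 = 899, q_2 = 11*10 + 1 = 111.
  i=3: a_3=6, p_3 = 6*899 + 81 = 5475, q_3 = 6*111 + 10 = 676.
  i=4: a_4=6, p_4 = 6*5475 + 899 = 33749, q_4 = 6*676 + 111 = 4167.
  i=5: a_5=6, p_5 = 6*33749 + 5475 = 207969, q_5 = 6*4167 + 676 = 25678.
  i=6: a_6=9, p_6 = 9*207969 + 33749 = 1905470, q_6 = 9*25678 + 4167 = 235269.
  i=7: a_7=5, p_7 = 5*1905470 + 207969 = 9735319, q_7 = 5*235269 + 25678 = 1202023.

8/1, 81/10, 899/111, 5475/676, 33749/4167, 207969/25678, 1905470/235269, 9735319/1202023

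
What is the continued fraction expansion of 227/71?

Run the Euclidean algorithm on 227 and 71; the successive quotients are the partial quotients a_0, a_1, ... (each step inverts the fractional part left over by the previous one):
  227 = 3*71 + 14, so a_0 = 3.
  71 = 5*14 + 1, so a_1 = 5.
  14 = 14*1 + 0, so a_2 = 14.
The remainder reaches 0 after 3 divisions, so the expansion has 3 partial quotients, read off in order.

[3; 5, 14]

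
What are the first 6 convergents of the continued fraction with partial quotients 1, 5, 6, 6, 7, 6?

1/1, 6/5, 37/31, 228/191, 1633/1368, 10026/8399

Using the convergent recurrence p_i = a_i*p_{i-1} + p_{i-2}, q_i = a_i*q_{i-1} + q_{i-2} with p_{-2}=0, p_{-1}=1, q_{-2}=1, q_{-1}=0:
  i=0: a_0=1, p_0 = 1*1 + 0 = 1, q_0 = 1*0 + 1 = 1.
  i=1: a_1=5, p_1 = 5*1 + 1 = 6, q_1 = 5*1 + 0 = 5.
  i=2: a_2=6, p_2 = 6*6 + 1 = 37, q_2 = 6*5 + 1 = 31.
  i=3: a_3=6, p_3 = 6*37 + 6 = 228, q_3 = 6*31 + 5 = 191.
  i=4: a_4=7, p_4 = 7*228 + 37 = 1633, q_4 = 7*191 + 31 = 1368.
  i=5: a_5=6, p_5 = 6*1633 + 228 = 10026, q_5 = 6*1368 + 191 = 8399.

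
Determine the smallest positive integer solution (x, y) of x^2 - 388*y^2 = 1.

First expand sqrt(388) as a continued fraction. With x_i = (sqrt(388) + m_i)/d_i and (m_0, d_0) = (0, 1): a_0 = floor(sqrt(388)) = 19, since 19^2 = 361 <= 388 < 400 = 20^2.
Iterate m_{i+1} = d_i*a_i - m_i, d_{i+1} = (388 - m_{i+1}^2)/d_i, a_{i+1} = floor((a_0 + m_{i+1})/d_{i+1}):
  m_1 = 1*19 - 0 = 19, d_1 = (388 - 19^2)/1 = 27/1 = 27, a_1 = floor((19 + 19)/27) = 1.
  m_2 = 27*1 - 19 = 8, d_2 = (388 - 8^2)/27 = 324/27 = 12, a_2 = floor((19 + 8)/12) = 2.
  m_3 = 12*2 - 8 = 16, d_3 = (388 - 16^2)/12 = 132/12 = 11, a_3 = floor((19 + 16)/11) = 3.
  m_4 = 11*3 - 16 = 17, d_4 = (388 - 17^2)/11 = 99/11 = 9, a_4 = floor((19 + 17)/9) = 4.
  m_5 = 9*4 - 17 = 19, d_5 = (388 - 19^2)/9 = 27/9 = 3, a_5 = floor((19 + 19)/3) = 12.
  m_6 = 3*12 - 19 = 17, d_6 = (388 - 17^2)/3 = 99/3 = 33, a_6 = floor((19 + 17)/33) = 1.
  m_7 = 33*1 - 17 = 16, d_7 = (388 - 16^2)/33 = 132/33 = 4, a_7 = floor((19 + 16)/4) = 8.
  m_8 = 4*8 - 16 = 16, d_8 = (388 - 16^2)/4 = 132/4 = 33, a_8 = floor((19 + 16)/33) = 1.
  m_9 = 33*1 - 16 = 17, d_9 = (388 - 17^2)/33 = 99/33 = 3, a_9 = floor((19 + 17)/3) = 12.
  m_10 = 3*12 - 17 = 19, d_10 = (388 - 19^2)/3 = 27/3 = 9, a_10 = floor((19 + 19)/9) = 4.
  m_11 = 9*4 - 19 = 17, d_11 = (388 - 17^2)/9 = 99/9 = 11, a_11 = floor((19 + 17)/11) = 3.
  m_12 = 11*3 - 17 = 16, d_12 = (388 - 16^2)/11 = 132/11 = 12, a_12 = floor((19 + 16)/12) = 2.
  m_13 = 12*2 - 16 = 8, d_13 = (388 - 8^2)/12 = 324/12 = 27, a_13 = floor((19 + 8)/27) = 1.
  m_14 = 27*1 - 8 = 19, d_14 = (388 - 19^2)/27 = 27/27 = 1, a_14 = floor((19 + 19)/1) = 38.
  m_15 = 1*38 - 19 = 19, d_15 = (388 - 19^2)/1 = 27/1 = 27: (m_15, d_15) = (m_1, d_1) = (19, 27), so from here the quotients repeat a_1, ..., a_14; the period length is 14.
So sqrt(388) = [19; (1, 2, 3, 4, 12, 1, 8, 1, 12, 4, 3, 2, 1, 38)] with period length k = 14.
k is even, so the fundamental solution of x^2 - 388y^2 = 1 is (p_{k-1}, q_{k-1}) = (p_13, q_13); compute convergents through index 13.
Convergents (p_i = a_i*p_{i-1} + p_{i-2}, q_i = a_i*q_{i-1} + q_{i-2} with p_{-2}=0, p_{-1}=1, q_{-2}=1, q_{-1}=0):
  i=0: a_0=19, p_0 = 19*1 + 0 = 19, q_0 = 19*0 + 1 = 1.
  i=1: a_1=1, p_1 = 1*19 + 1 = 20, q_1 = 1*1 + 0 = 1.
  i=2: a_2=2, p_2 = 2*20 + 19 = 59, q_2 = 2*1 + 1 = 3.
  i=3: a_3=3, p_3 = 3*59 + 20 = 197, q_3 = 3*3 + 1 = 10.
  i=4: a_4=4, p_4 = 4*197 + 59 = 847, q_4 = 4*10 + 3 = 43.
  i=5: a_5=12, p_5 = 12*847 + 197 = 10361, q_5 = 12*43 + 10 = 526.
  i=6: a_6=1, p_6 = 1*10361 + 847 = 11208, q_6 = 1*526 + 43 = 569.
  i=7: a_7=8, p_7 = 8*11208 + 10361 = 100025, q_7 = 8*569 + 526 = 5078.
  i=8: a_8=1, p_8 = 1*100025 + 11208 = 111233, q_8 = 1*5078 + 569 = 5647.
  i=9: a_9=12, p_9 = 12*111233 + 100025 = 1434821, q_9 = 12*5647 + 5078 = 72842.
  i=10: a_10=4, p_10 = 4*1434821 + 111233 = 5850517, q_10 = 4*72842 + 5647 = 297015.
  i=11: a_11=3, p_11 = 3*5850517 + 1434821 = 18986372, q_11 = 3*297015 + 72842 = 963887.
  i=12: a_12=2, p_12 = 2*18986372 + 5850517 = 43823261, q_12 = 2*963887 + 297015 = 2224789.
  i=13: a_13=1, p_13 = 1*43823261 + 18986372 = 62809633, q_13 = 1*2224789 + 963887 = 3188676.
Check: 62809633^2 - 388*3188676^2 = 3945049997594689 - 3945049997594688 = 1, so (x, y) = (62809633, 3188676) solves the equation, and by the theorem it is the least positive solution.

(x, y) = (62809633, 3188676)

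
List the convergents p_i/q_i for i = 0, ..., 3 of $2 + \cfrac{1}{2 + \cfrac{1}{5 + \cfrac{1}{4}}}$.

Using the convergent recurrence p_i = a_i*p_{i-1} + p_{i-2}, q_i = a_i*q_{i-1} + q_{i-2} with p_{-2}=0, p_{-1}=1, q_{-2}=1, q_{-1}=0:
  i=0: a_0=2, p_0 = 2*1 + 0 = 2, q_0 = 2*0 + 1 = 1.
  i=1: a_1=2, p_1 = 2*2 + 1 = 5, q_1 = 2*1 + 0 = 2.
  i=2: a_2=5, p_2 = 5*5 + 2 = 27, q_2 = 5*2 + 1 = 11.
  i=3: a_3=4, p_3 = 4*27 + 5 = 113, q_3 = 4*11 + 2 = 46.

2/1, 5/2, 27/11, 113/46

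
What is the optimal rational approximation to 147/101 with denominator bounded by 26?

16/11

Expand x = 147/101 as a continued fraction with the Euclidean algorithm:
  147 = 1*101 + 46, so a_0 = 1.
  101 = 2*46 + 9, so a_1 = 2.
  46 = 5*9 + 1, so a_2 = 5.
  9 = 9*1 + 0, so a_3 = 9.
so x = [1; 2, 5, 9].
Convergents (p_i = a_i*p_{i-1} + p_{i-2}, q_i = a_i*q_{i-1} + q_{i-2} with p_{-2}=0, p_{-1}=1, q_{-2}=1, q_{-1}=0), until the denominator exceeds 26:
  i=0: a_0=1, p_0 = 1*1 + 0 = 1, q_0 = 1*0 + 1 = 1.
  i=1: a_1=2, p_1 = 2*1 + 1 = 3, q_1 = 2*1 + 0 = 2.
  i=2: a_2=5, p_2 = 5*3 + 1 = 16, q_2 = 5*2 + 1 = 11.
  i=3: a_3=9, p_3 = 9*16 + 3 = 147, q_3 = 9*11 + 2 = 101.
q_3 = 101 > 26, so the last convergent with denominator <= 26 is p_2/q_2 = 16/11.
The closest fraction with denominator <= 26 is either p_2/q_2 or the intermediate fraction (k*p_2 + p_1)/(k*q_2 + q_1) with the largest k >= 1 whose denominator stays <= 26; these approach x as k grows, and every other convergent or intermediate fraction in range is farther away.
Largest k: floor((26 - q_1)/q_2) = floor((26 - 2)/11) = 2.
That gives (2*16 + 3)/(2*11 + 2) = 35/24.
Compare the errors: |x - 16/11| = |147*11 - 16*101|/(101*11) = 1/1111, and |x - 35/24| = |147*24 - 35*101|/(101*24) = 7/2424.
Cross-multiplying, 1*2424 = 2424 < 7777 = 7*1111, so 1/1111 is smaller: the convergent 16/11 is closer to x than 35/24.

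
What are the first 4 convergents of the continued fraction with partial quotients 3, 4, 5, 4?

Using the convergent recurrence p_i = a_i*p_{i-1} + p_{i-2}, q_i = a_i*q_{i-1} + q_{i-2} with p_{-2}=0, p_{-1}=1, q_{-2}=1, q_{-1}=0:
  i=0: a_0=3, p_0 = 3*1 + 0 = 3, q_0 = 3*0 + 1 = 1.
  i=1: a_1=4, p_1 = 4*3 + 1 = 13, q_1 = 4*1 + 0 = 4.
  i=2: a_2=5, p_2 = 5*13 + 3 = 68, q_2 = 5*4 + 1 = 21.
  i=3: a_3=4, p_3 = 4*68 + 13 = 285, q_3 = 4*21 + 4 = 88.

3/1, 13/4, 68/21, 285/88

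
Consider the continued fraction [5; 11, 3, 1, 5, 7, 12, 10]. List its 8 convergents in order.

Using the convergent recurrence p_i = a_i*p_{i-1} + p_{i-2}, q_i = a_i*q_{i-1} + q_{i-2} with p_{-2}=0, p_{-1}=1, q_{-2}=1, q_{-1}=0:
  i=0: a_0=5, p_0 = 5*1 + 0 = 5, q_0 = 5*0 + 1 = 1.
  i=1: a_1=11, p_1 = 11*5 + 1 = 56, q_1 = 11*1 + 0 = 11.
  i=2: a_2=3, p_2 = 3*56 + 5 = 173, q_2 = 3*11 + 1 = 34.
  i=3: a_3=1, p_3 = 1*173 + 56 = 229, q_3 = 1*34 + 11 = 45.
  i=4: a_4=5, p_4 = 5*229 + 173 = 1318, q_4 = 5*45 + 34 = 259.
  i=5: a_5=7, p_5 = 7*1318 + 229 = 9455, q_5 = 7*259 + 45 = 1858.
  i=6: a_6=12, p_6 = 12*9455 + 1318 = 114778, q_6 = 12*1858 + 259 = 22555.
  i=7: a_7=10, p_7 = 10*114778 + 9455 = 1157235, q_7 = 10*22555 + 1858 = 227408.

5/1, 56/11, 173/34, 229/45, 1318/259, 9455/1858, 114778/22555, 1157235/227408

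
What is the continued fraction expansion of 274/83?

[3; 3, 3, 8]

Run the Euclidean algorithm on 274 and 83; the successive quotients are the partial quotients a_0, a_1, ... (each step inverts the fractional part left over by the previous one):
  274 = 3*83 + 25, so a_0 = 3.
  83 = 3*25 + 8, so a_1 = 3.
  25 = 3*8 + 1, so a_2 = 3.
  8 = 8*1 + 0, so a_3 = 8.
The remainder reaches 0 after 4 divisions, so the expansion has 4 partial quotients, read off in order.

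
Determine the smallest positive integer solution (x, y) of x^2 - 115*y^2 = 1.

(x, y) = (1126, 105)

First expand sqrt(115) as a continued fraction. With x_i = (sqrt(115) + m_i)/d_i and (m_0, d_0) = (0, 1): a_0 = floor(sqrt(115)) = 10, since 10^2 = 100 <= 115 < 121 = 11^2.
Iterate m_{i+1} = d_i*a_i - m_i, d_{i+1} = (115 - m_{i+1}^2)/d_i, a_{i+1} = floor((a_0 + m_{i+1})/d_{i+1}):
  m_1 = 1*10 - 0 = 10, d_1 = (115 - 10^2)/1 = 15/1 = 15, a_1 = floor((10 + 10)/15) = 1.
  m_2 = 15*1 - 10 = 5, d_2 = (115 - 5^2)/15 = 90/15 = 6, a_2 = floor((10 + 5)/6) = 2.
  m_3 = 6*2 - 5 = 7, d_3 = (115 - 7^2)/6 = 66/6 = 11, a_3 = floor((10 + 7)/11) = 1.
  m_4 = 11*1 - 7 = 4, d_4 = (115 - 4^2)/11 = 99/11 = 9, a_4 = floor((10 + 4)/9) = 1.
  m_5 = 9*1 - 4 = 5, d_5 = (115 - 5^2)/9 = 90/9 = 10, a_5 = floor((10 + 5)/10) = 1.
  m_6 = 10*1 - 5 = 5, d_6 = (115 - 5^2)/10 = 90/10 = 9, a_6 = floor((10 + 5)/9) = 1.
  m_7 = 9*1 - 5 = 4, d_7 = (115 - 4^2)/9 = 99/9 = 11, a_7 = floor((10 + 4)/11) = 1.
  m_8 = 11*1 - 4 = 7, d_8 = (115 - 7^2)/11 = 66/11 = 6, a_8 = floor((10 + 7)/6) = 2.
  m_9 = 6*2 - 7 = 5, d_9 = (115 - 5^2)/6 = 90/6 = 15, a_9 = floor((10 + 5)/15) = 1.
  m_10 = 15*1 - 5 = 10, d_10 = (115 - 10^2)/15 = 15/15 = 1, a_10 = floor((10 + 10)/1) = 20.
  m_11 = 1*20 - 10 = 10, d_11 = (115 - 10^2)/1 = 15/1 = 15: (m_11, d_11) = (m_1, d_1) = (10, 15), so from here the quotients repeat a_1, ..., a_10; the period length is 10.
So sqrt(115) = [10; (1, 2, 1, 1, 1, 1, 1, 2, 1, 20)] with period length k = 10.
k is even, so the fundamental solution of x^2 - 115y^2 = 1 is (p_{k-1}, q_{k-1}) = (p_9, q_9); compute convergents through index 9.
Convergents (p_i = a_i*p_{i-1} + p_{i-2}, q_i = a_i*q_{i-1} + q_{i-2} with p_{-2}=0, p_{-1}=1, q_{-2}=1, q_{-1}=0):
  i=0: a_0=10, p_0 = 10*1 + 0 = 10, q_0 = 10*0 + 1 = 1.
  i=1: a_1=1, p_1 = 1*10 + 1 = 11, q_1 = 1*1 + 0 = 1.
  i=2: a_2=2, p_2 = 2*11 + 10 = 32, q_2 = 2*1 + 1 = 3.
  i=3: a_3=1, p_3 = 1*32 + 11 = 43, q_3 = 1*3 + 1 = 4.
  i=4: a_4=1, p_4 = 1*43 + 32 = 75, q_4 = 1*4 + 3 = 7.
  i=5: a_5=1, p_5 = 1*75 + 43 = 118, q_5 = 1*7 + 4 = 11.
  i=6: a_6=1, p_6 = 1*118 + 75 = 193, q_6 = 1*11 + 7 = 18.
  i=7: a_7=1, p_7 = 1*193 + 118 = 311, q_7 = 1*18 + 11 = 29.
  i=8: a_8=2, p_8 = 2*311 + 193 = 815, q_8 = 2*29 + 18 = 76.
  i=9: a_9=1, p_9 = 1*815 + 311 = 1126, q_9 = 1*76 + 29 = 105.
Check: 1126^2 - 115*105^2 = 1267876 - 1267875 = 1, so (x, y) = (1126, 105) solves the equation, and by the theorem it is the least positive solution.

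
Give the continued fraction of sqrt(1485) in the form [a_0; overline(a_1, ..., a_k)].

[38; overline(1, 1, 6, 1, 1, 76)]

Write x_i = (sqrt(1485) + m_i)/d_i with (m_0, d_0) = (0, 1). a_0 = floor(sqrt(1485)) = 38, since 38^2 = 1444 <= 1485 < 1521 = 39^2.
Iterate m_{i+1} = d_i*a_i - m_i, d_{i+1} = (1485 - m_{i+1}^2)/d_i, a_{i+1} = floor((a_0 + m_{i+1})/d_{i+1}):
  m_1 = 1*38 - 0 = 38, d_1 = (1485 - 38^2)/1 = 41/1 = 41, a_1 = floor((38 + 38)/41) = 1.
  m_2 = 41*1 - 38 = 3, d_2 = (1485 - 3^2)/41 = 1476/41 = 36, a_2 = floor((38 + 3)/36) = 1.
  m_3 = 36*1 - 3 = 33, d_3 = (1485 - 33^2)/36 = 396/36 = 11, a_3 = floor((38 + 33)/11) = 6.
  m_4 = 11*6 - 33 = 33, d_4 = (1485 - 33^2)/11 = 396/11 = 36, a_4 = floor((38 + 33)/36) = 1.
  m_5 = 36*1 - 33 = 3, d_5 = (1485 - 3^2)/36 = 1476/36 = 41, a_5 = floor((38 + 3)/41) = 1.
  m_6 = 41*1 - 3 = 38, d_6 = (1485 - 38^2)/41 = 41/41 = 1, a_6 = floor((38 + 38)/1) = 76.
  m_7 = 1*76 - 38 = 38, d_7 = (1485 - 38^2)/1 = 41/1 = 41: (m_7, d_7) = (m_1, d_1) = (38, 41), so from here the quotients repeat a_1, ..., a_6; the period length is 6.
Hence the expansion of sqrt(1485) is a_0 = 38 followed by the repeating block 1, 1, 6, 1, 1, 76 (period 6).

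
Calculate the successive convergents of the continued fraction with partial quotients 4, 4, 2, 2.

4/1, 17/4, 38/9, 93/22

Using the convergent recurrence p_i = a_i*p_{i-1} + p_{i-2}, q_i = a_i*q_{i-1} + q_{i-2} with p_{-2}=0, p_{-1}=1, q_{-2}=1, q_{-1}=0:
  i=0: a_0=4, p_0 = 4*1 + 0 = 4, q_0 = 4*0 + 1 = 1.
  i=1: a_1=4, p_1 = 4*4 + 1 = 17, q_1 = 4*1 + 0 = 4.
  i=2: a_2=2, p_2 = 2*17 + 4 = 38, q_2 = 2*4 + 1 = 9.
  i=3: a_3=2, p_3 = 2*38 + 17 = 93, q_3 = 2*9 + 4 = 22.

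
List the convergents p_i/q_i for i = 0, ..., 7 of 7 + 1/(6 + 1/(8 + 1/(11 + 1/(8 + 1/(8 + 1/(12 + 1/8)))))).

Using the convergent recurrence p_i = a_i*p_{i-1} + p_{i-2}, q_i = a_i*q_{i-1} + q_{i-2} with p_{-2}=0, p_{-1}=1, q_{-2}=1, q_{-1}=0:
  i=0: a_0=7, p_0 = 7*1 + 0 = 7, q_0 = 7*0 + 1 = 1.
  i=1: a_1=6, p_1 = 6*7 + 1 = 43, q_1 = 6*1 + 0 = 6.
  i=2: a_2=8, p_2 = 8*43 + 7 = 351, q_2 = 8*6 + 1 = 49.
  i=3: a_3=11, p_3 = 11*351 + 43 = 3904, q_3 = 11*49 + 6 = 545.
  i=4: a_4=8, p_4 = 8*3904 + 351 = 31583, q_4 = 8*545 + 49 = 4409.
  i=5: a_5=8, p_5 = 8*31583 + 3904 = 256568, q_5 = 8*4409 + 545 = 35817.
  i=6: a_6=12, p_6 = 12*256568 + 31583 = 3110399, q_6 = 12*35817 + 4409 = 434213.
  i=7: a_7=8, p_7 = 8*3110399 + 256568 = 25139760, q_7 = 8*434213 + 35817 = 3509521.

7/1, 43/6, 351/49, 3904/545, 31583/4409, 256568/35817, 3110399/434213, 25139760/3509521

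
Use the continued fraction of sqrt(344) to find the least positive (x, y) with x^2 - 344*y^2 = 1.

First expand sqrt(344) as a continued fraction. With x_i = (sqrt(344) + m_i)/d_i and (m_0, d_0) = (0, 1): a_0 = floor(sqrt(344)) = 18, since 18^2 = 324 <= 344 < 361 = 19^2.
Iterate m_{i+1} = d_i*a_i - m_i, d_{i+1} = (344 - m_{i+1}^2)/d_i, a_{i+1} = floor((a_0 + m_{i+1})/d_{i+1}):
  m_1 = 1*18 - 0 = 18, d_1 = (344 - 18^2)/1 = 20/1 = 20, a_1 = floor((18 + 18)/20) = 1.
  m_2 = 20*1 - 18 = 2, d_2 = (344 - 2^2)/20 = 340/20 = 17, a_2 = floor((18 + 2)/17) = 1.
  m_3 = 17*1 - 2 = 15, d_3 = (344 - 15^2)/17 = 119/17 = 7, a_3 = floor((18 + 15)/7) = 4.
  m_4 = 7*4 - 15 = 13, d_4 = (344 - 13^2)/7 = 175/7 = 25, a_4 = floor((18 + 13)/25) = 1.
  m_5 = 25*1 - 13 = 12, d_5 = (344 - 12^2)/25 = 200/25 = 8, a_5 = floor((18 + 12)/8) = 3.
  m_6 = 8*3 - 12 = 12, d_6 = (344 - 12^2)/8 = 200/8 = 25, a_6 = floor((18 + 12)/25) = 1.
  m_7 = 25*1 - 12 = 13, d_7 = (344 - 13^2)/25 = 175/25 = 7, a_7 = floor((18 + 13)/7) = 4.
  m_8 = 7*4 - 13 = 15, d_8 = (344 - 15^2)/7 = 119/7 = 17, a_8 = floor((18 + 15)/17) = 1.
  m_9 = 17*1 - 15 = 2, d_9 = (344 - 2^2)/17 = 340/17 = 20, a_9 = floor((18 + 2)/20) = 1.
  m_10 = 20*1 - 2 = 18, d_10 = (344 - 18^2)/20 = 20/20 = 1, a_10 = floor((18 + 18)/1) = 36.
  m_11 = 1*36 - 18 = 18, d_11 = (344 - 18^2)/1 = 20/1 = 20: (m_11, d_11) = (m_1, d_1) = (18, 20), so from here the quotients repeat a_1, ..., a_10; the period length is 10.
So sqrt(344) = [18; (1, 1, 4, 1, 3, 1, 4, 1, 1, 36)] with period length k = 10.
k is even, so the fundamental solution of x^2 - 344y^2 = 1 is (p_{k-1}, q_{k-1}) = (p_9, q_9); compute convergents through index 9.
Convergents (p_i = a_i*p_{i-1} + p_{i-2}, q_i = a_i*q_{i-1} + q_{i-2} with p_{-2}=0, p_{-1}=1, q_{-2}=1, q_{-1}=0):
  i=0: a_0=18, p_0 = 18*1 + 0 = 18, q_0 = 18*0 + 1 = 1.
  i=1: a_1=1, p_1 = 1*18 + 1 = 19, q_1 = 1*1 + 0 = 1.
  i=2: a_2=1, p_2 = 1*19 + 18 = 37, q_2 = 1*1 + 1 = 2.
  i=3: a_3=4, p_3 = 4*37 + 19 = 167, q_3 = 4*2 + 1 = 9.
  i=4: a_4=1, p_4 = 1*167 + 37 = 204, q_4 = 1*9 + 2 = 11.
  i=5: a_5=3, p_5 = 3*204 + 167 = 779, q_5 = 3*11 + 9 = 42.
  i=6: a_6=1, p_6 = 1*779 + 204 = 983, q_6 = 1*42 + 11 = 53.
  i=7: a_7=4, p_7 = 4*983 + 779 = 4711, q_7 = 4*53 + 42 = 254.
  i=8: a_8=1, p_8 = 1*4711 + 983 = 5694, q_8 = 1*254 + 53 = 307.
  i=9: a_9=1, p_9 = 1*5694 + 4711 = 10405, q_9 = 1*307 + 254 = 561.
Check: 10405^2 - 344*561^2 = 108264025 - 108264024 = 1, so (x, y) = (10405, 561) solves the equation, and by the theorem it is the least positive solution.

(x, y) = (10405, 561)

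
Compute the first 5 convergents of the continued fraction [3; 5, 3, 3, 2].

Using the convergent recurrence p_i = a_i*p_{i-1} + p_{i-2}, q_i = a_i*q_{i-1} + q_{i-2} with p_{-2}=0, p_{-1}=1, q_{-2}=1, q_{-1}=0:
  i=0: a_0=3, p_0 = 3*1 + 0 = 3, q_0 = 3*0 + 1 = 1.
  i=1: a_1=5, p_1 = 5*3 + 1 = 16, q_1 = 5*1 + 0 = 5.
  i=2: a_2=3, p_2 = 3*16 + 3 = 51, q_2 = 3*5 + 1 = 16.
  i=3: a_3=3, p_3 = 3*51 + 16 = 169, q_3 = 3*16 + 5 = 53.
  i=4: a_4=2, p_4 = 2*169 + 51 = 389, q_4 = 2*53 + 16 = 122.

3/1, 16/5, 51/16, 169/53, 389/122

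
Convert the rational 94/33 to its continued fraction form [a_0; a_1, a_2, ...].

[2; 1, 5, 1, 1, 2]

Run the Euclidean algorithm on 94 and 33; the successive quotients are the partial quotients a_0, a_1, ... (each step inverts the fractional part left over by the previous one):
  94 = 2*33 + 28, so a_0 = 2.
  33 = 1*28 + 5, so a_1 = 1.
  28 = 5*5 + 3, so a_2 = 5.
  5 = 1*3 + 2, so a_3 = 1.
  3 = 1*2 + 1, so a_4 = 1.
  2 = 2*1 + 0, so a_5 = 2.
The remainder reaches 0 after 6 divisions, so the expansion has 6 partial quotients, read off in order.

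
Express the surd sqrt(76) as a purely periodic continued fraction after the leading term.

Write x_i = (sqrt(76) + m_i)/d_i with (m_0, d_0) = (0, 1). a_0 = floor(sqrt(76)) = 8, since 8^2 = 64 <= 76 < 81 = 9^2.
Iterate m_{i+1} = d_i*a_i - m_i, d_{i+1} = (76 - m_{i+1}^2)/d_i, a_{i+1} = floor((a_0 + m_{i+1})/d_{i+1}):
  m_1 = 1*8 - 0 = 8, d_1 = (76 - 8^2)/1 = 12/1 = 12, a_1 = floor((8 + 8)/12) = 1.
  m_2 = 12*1 - 8 = 4, d_2 = (76 - 4^2)/12 = 60/12 = 5, a_2 = floor((8 + 4)/5) = 2.
  m_3 = 5*2 - 4 = 6, d_3 = (76 - 6^2)/5 = 40/5 = 8, a_3 = floor((8 + 6)/8) = 1.
  m_4 = 8*1 - 6 = 2, d_4 = (76 - 2^2)/8 = 72/8 = 9, a_4 = floor((8 + 2)/9) = 1.
  m_5 = 9*1 - 2 = 7, d_5 = (76 - 7^2)/9 = 27/9 = 3, a_5 = floor((8 + 7)/3) = 5.
  m_6 = 3*5 - 7 = 8, d_6 = (76 - 8^2)/3 = 12/3 = 4, a_6 = floor((8 + 8)/4) = 4.
  m_7 = 4*4 - 8 = 8, d_7 = (76 - 8^2)/4 = 12/4 = 3, a_7 = floor((8 + 8)/3) = 5.
  m_8 = 3*5 - 8 = 7, d_8 = (76 - 7^2)/3 = 27/3 = 9, a_8 = floor((8 + 7)/9) = 1.
  m_9 = 9*1 - 7 = 2, d_9 = (76 - 2^2)/9 = 72/9 = 8, a_9 = floor((8 + 2)/8) = 1.
  m_10 = 8*1 - 2 = 6, d_10 = (76 - 6^2)/8 = 40/8 = 5, a_10 = floor((8 + 6)/5) = 2.
  m_11 = 5*2 - 6 = 4, d_11 = (76 - 4^2)/5 = 60/5 = 12, a_11 = floor((8 + 4)/12) = 1.
  m_12 = 12*1 - 4 = 8, d_12 = (76 - 8^2)/12 = 12/12 = 1, a_12 = floor((8 + 8)/1) = 16.
  m_13 = 1*16 - 8 = 8, d_13 = (76 - 8^2)/1 = 12/1 = 12: (m_13, d_13) = (m_1, d_1) = (8, 12), so from here the quotients repeat a_1, ..., a_12; the period length is 12.
Hence the expansion of sqrt(76) is a_0 = 8 followed by the repeating block 1, 2, 1, 1, 5, 4, 5, 1, 1, 2, 1, 16 (period 12).

[8; (1, 2, 1, 1, 5, 4, 5, 1, 1, 2, 1, 16)]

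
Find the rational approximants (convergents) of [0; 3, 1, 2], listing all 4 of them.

Using the convergent recurrence p_i = a_i*p_{i-1} + p_{i-2}, q_i = a_i*q_{i-1} + q_{i-2} with p_{-2}=0, p_{-1}=1, q_{-2}=1, q_{-1}=0:
  i=0: a_0=0, p_0 = 0*1 + 0 = 0, q_0 = 0*0 + 1 = 1.
  i=1: a_1=3, p_1 = 3*0 + 1 = 1, q_1 = 3*1 + 0 = 3.
  i=2: a_2=1, p_2 = 1*1 + 0 = 1, q_2 = 1*3 + 1 = 4.
  i=3: a_3=2, p_3 = 2*1 + 1 = 3, q_3 = 2*4 + 3 = 11.

0/1, 1/3, 1/4, 3/11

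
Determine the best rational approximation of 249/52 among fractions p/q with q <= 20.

91/19

Expand x = 249/52 as a continued fraction with the Euclidean algorithm:
  249 = 4*52 + 41, so a_0 = 4.
  52 = 1*41 + 11, so a_1 = 1.
  41 = 3*11 + 8, so a_2 = 3.
  11 = 1*8 + 3, so a_3 = 1.
  8 = 2*3 + 2, so a_4 = 2.
  3 = 1*2 + 1, so a_5 = 1.
  2 = 2*1 + 0, so a_6 = 2.
so x = [4; 1, 3, 1, 2, 1, 2].
Convergents (p_i = a_i*p_{i-1} + p_{i-2}, q_i = a_i*q_{i-1} + q_{i-2} with p_{-2}=0, p_{-1}=1, q_{-2}=1, q_{-1}=0), until the denominator exceeds 20:
  i=0: a_0=4, p_0 = 4*1 + 0 = 4, q_0 = 4*0 + 1 = 1.
  i=1: a_1=1, p_1 = 1*4 + 1 = 5, q_1 = 1*1 + 0 = 1.
  i=2: a_2=3, p_2 = 3*5 + 4 = 19, q_2 = 3*1 + 1 = 4.
  i=3: a_3=1, p_3 = 1*19 + 5 = 24, q_3 = 1*4 + 1 = 5.
  i=4: a_4=2, p_4 = 2*24 + 19 = 67, q_4 = 2*5 + 4 = 14.
  i=5: a_5=1, p_5 = 1*67 + 24 = 91, q_5 = 1*14 + 5 = 19.
  i=6: a_6=2, p_6 = 2*91 + 67 = 249, q_6 = 2*19 + 14 = 52.
q_6 = 52 > 20, so the last convergent with denominator <= 20 is p_5/q_5 = 91/19.
The closest fraction with denominator <= 20 is either p_5/q_5 or the intermediate fraction (k*p_5 + p_4)/(k*q_5 + q_4) with the largest k >= 1 whose denominator stays <= 20; these approach x as k grows, and every other convergent or intermediate fraction in range is farther away.
Largest k: floor((20 - q_4)/q_5) = floor((20 - 14)/19) = 0.
Since k = 0, no intermediate fraction beyond p_5/q_5 has denominator <= 20, so the convergent 91/19 is the closest (its error is |249*19 - 91*52|/(52*19) = 1/988).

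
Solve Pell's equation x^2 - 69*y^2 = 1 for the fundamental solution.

(x, y) = (7775, 936)

First expand sqrt(69) as a continued fraction. With x_i = (sqrt(69) + m_i)/d_i and (m_0, d_0) = (0, 1): a_0 = floor(sqrt(69)) = 8, since 8^2 = 64 <= 69 < 81 = 9^2.
Iterate m_{i+1} = d_i*a_i - m_i, d_{i+1} = (69 - m_{i+1}^2)/d_i, a_{i+1} = floor((a_0 + m_{i+1})/d_{i+1}):
  m_1 = 1*8 - 0 = 8, d_1 = (69 - 8^2)/1 = 5/1 = 5, a_1 = floor((8 + 8)/5) = 3.
  m_2 = 5*3 - 8 = 7, d_2 = (69 - 7^2)/5 = 20/5 = 4, a_2 = floor((8 + 7)/4) = 3.
  m_3 = 4*3 - 7 = 5, d_3 = (69 - 5^2)/4 = 44/4 = 11, a_3 = floor((8 + 5)/11) = 1.
  m_4 = 11*1 - 5 = 6, d_4 = (69 - 6^2)/11 = 33/11 = 3, a_4 = floor((8 + 6)/3) = 4.
  m_5 = 3*4 - 6 = 6, d_5 = (69 - 6^2)/3 = 33/3 = 11, a_5 = floor((8 + 6)/11) = 1.
  m_6 = 11*1 - 6 = 5, d_6 = (69 - 5^2)/11 = 44/11 = 4, a_6 = floor((8 + 5)/4) = 3.
  m_7 = 4*3 - 5 = 7, d_7 = (69 - 7^2)/4 = 20/4 = 5, a_7 = floor((8 + 7)/5) = 3.
  m_8 = 5*3 - 7 = 8, d_8 = (69 - 8^2)/5 = 5/5 = 1, a_8 = floor((8 + 8)/1) = 16.
  m_9 = 1*16 - 8 = 8, d_9 = (69 - 8^2)/1 = 5/1 = 5: (m_9, d_9) = (m_1, d_1) = (8, 5), so from here the quotients repeat a_1, ..., a_8; the period length is 8.
So sqrt(69) = [8; (3, 3, 1, 4, 1, 3, 3, 16)] with period length k = 8.
k is even, so the fundamental solution of x^2 - 69y^2 = 1 is (p_{k-1}, q_{k-1}) = (p_7, q_7); compute convergents through index 7.
Convergents (p_i = a_i*p_{i-1} + p_{i-2}, q_i = a_i*q_{i-1} + q_{i-2} with p_{-2}=0, p_{-1}=1, q_{-2}=1, q_{-1}=0):
  i=0: a_0=8, p_0 = 8*1 + 0 = 8, q_0 = 8*0 + 1 = 1.
  i=1: a_1=3, p_1 = 3*8 + 1 = 25, q_1 = 3*1 + 0 = 3.
  i=2: a_2=3, p_2 = 3*25 + 8 = 83, q_2 = 3*3 + 1 = 10.
  i=3: a_3=1, p_3 = 1*83 + 25 = 108, q_3 = 1*10 + 3 = 13.
  i=4: a_4=4, p_4 = 4*108 + 83 = 515, q_4 = 4*13 + 10 = 62.
  i=5: a_5=1, p_5 = 1*515 + 108 = 623, q_5 = 1*62 + 13 = 75.
  i=6: a_6=3, p_6 = 3*623 + 515 = 2384, q_6 = 3*75 + 62 = 287.
  i=7: a_7=3, p_7 = 3*2384 + 623 = 7775, q_7 = 3*287 + 75 = 936.
Check: 7775^2 - 69*936^2 = 60450625 - 60450624 = 1, so (x, y) = (7775, 936) solves the equation, and by the theorem it is the least positive solution.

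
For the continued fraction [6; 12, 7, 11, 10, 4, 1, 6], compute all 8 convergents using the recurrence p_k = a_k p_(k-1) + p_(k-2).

Using the convergent recurrence p_i = a_i*p_{i-1} + p_{i-2}, q_i = a_i*q_{i-1} + q_{i-2} with p_{-2}=0, p_{-1}=1, q_{-2}=1, q_{-1}=0:
  i=0: a_0=6, p_0 = 6*1 + 0 = 6, q_0 = 6*0 + 1 = 1.
  i=1: a_1=12, p_1 = 12*6 + 1 = 73, q_1 = 12*1 + 0 = 12.
  i=2: a_2=7, p_2 = 7*73 + 6 = 517, q_2 = 7*12 + 1 = 85.
  i=3: a_3=11, p_3 = 11*517 + 73 = 5760, q_3 = 11*85 + 12 = 947.
  i=4: a_4=10, p_4 = 10*5760 + 517 = 58117, q_4 = 10*947 + 85 = 9555.
  i=5: a_5=4, p_5 = 4*58117 + 5760 = 238228, q_5 = 4*9555 + 947 = 39167.
  i=6: a_6=1, p_6 = 1*238228 + 58117 = 296345, q_6 = 1*39167 + 9555 = 48722.
  i=7: a_7=6, p_7 = 6*296345 + 238228 = 2016298, q_7 = 6*48722 + 39167 = 331499.

6/1, 73/12, 517/85, 5760/947, 58117/9555, 238228/39167, 296345/48722, 2016298/331499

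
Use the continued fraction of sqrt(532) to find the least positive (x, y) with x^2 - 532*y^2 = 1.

First expand sqrt(532) as a continued fraction. With x_i = (sqrt(532) + m_i)/d_i and (m_0, d_0) = (0, 1): a_0 = floor(sqrt(532)) = 23, since 23^2 = 529 <= 532 < 576 = 24^2.
Iterate m_{i+1} = d_i*a_i - m_i, d_{i+1} = (532 - m_{i+1}^2)/d_i, a_{i+1} = floor((a_0 + m_{i+1})/d_{i+1}):
  m_1 = 1*23 - 0 = 23, d_1 = (532 - 23^2)/1 = 3/1 = 3, a_1 = floor((23 + 23)/3) = 15.
  m_2 = 3*15 - 23 = 22, d_2 = (532 - 22^2)/3 = 48/3 = 16, a_2 = floor((23 + 22)/16) = 2.
  m_3 = 16*2 - 22 = 10, d_3 = (532 - 10^2)/16 = 432/16 = 27, a_3 = floor((23 + 10)/27) = 1.
  m_4 = 27*1 - 10 = 17, d_4 = (532 - 17^2)/27 = 243/27 = 9, a_4 = floor((23 + 17)/9) = 4.
  m_5 = 9*4 - 17 = 19, d_5 = (532 - 19^2)/9 = 171/9 = 19, a_5 = floor((23 + 19)/19) = 2.
  m_6 = 19*2 - 19 = 19, d_6 = (532 - 19^2)/19 = 171/19 = 9, a_6 = floor((23 + 19)/9) = 4.
  m_7 = 9*4 - 19 = 17, d_7 = (532 - 17^2)/9 = 243/9 = 27, a_7 = floor((23 + 17)/27) = 1.
  m_8 = 27*1 - 17 = 10, d_8 = (532 - 10^2)/27 = 432/27 = 16, a_8 = floor((23 + 10)/16) = 2.
  m_9 = 16*2 - 10 = 22, d_9 = (532 - 22^2)/16 = 48/16 = 3, a_9 = floor((23 + 22)/3) = 15.
  m_10 = 3*15 - 22 = 23, d_10 = (532 - 23^2)/3 = 3/3 = 1, a_10 = floor((23 + 23)/1) = 46.
  m_11 = 1*46 - 23 = 23, d_11 = (532 - 23^2)/1 = 3/1 = 3: (m_11, d_11) = (m_1, d_1) = (23, 3), so from here the quotients repeat a_1, ..., a_10; the period length is 10.
So sqrt(532) = [23; (15, 2, 1, 4, 2, 4, 1, 2, 15, 46)] with period length k = 10.
k is even, so the fundamental solution of x^2 - 532y^2 = 1 is (p_{k-1}, q_{k-1}) = (p_9, q_9); compute convergents through index 9.
Convergents (p_i = a_i*p_{i-1} + p_{i-2}, q_i = a_i*q_{i-1} + q_{i-2} with p_{-2}=0, p_{-1}=1, q_{-2}=1, q_{-1}=0):
  i=0: a_0=23, p_0 = 23*1 + 0 = 23, q_0 = 23*0 + 1 = 1.
  i=1: a_1=15, p_1 = 15*23 + 1 = 346, q_1 = 15*1 + 0 = 15.
  i=2: a_2=2, p_2 = 2*346 + 23 = 715, q_2 = 2*15 + 1 = 31.
  i=3: a_3=1, p_3 = 1*715 + 346 = 1061, q_3 = 1*31 + 15 = 46.
  i=4: a_4=4, p_4 = 4*1061 + 715 = 4959, q_4 = 4*46 + 31 = 215.
  i=5: a_5=2, p_5 = 2*4959 + 1061 = 10979, q_5 = 2*215 + 46 = 476.
  i=6: a_6=4, p_6 = 4*10979 + 4959 = 48875, q_6 = 4*476 + 215 = 2119.
  i=7: a_7=1, p_7 = 1*48875 + 10979 = 59854, q_7 = 1*2119 + 476 = 2595.
  i=8: a_8=2, p_8 = 2*59854 + 48875 = 168583, q_8 = 2*2595 + 2119 = 7309.
  i=9: a_9=15, p_9 = 15*168583 + 59854 = 2588599, q_9 = 15*7309 + 2595 = 112230.
Check: 2588599^2 - 532*112230^2 = 6700844782801 - 6700844782800 = 1, so (x, y) = (2588599, 112230) solves the equation, and by the theorem it is the least positive solution.

(x, y) = (2588599, 112230)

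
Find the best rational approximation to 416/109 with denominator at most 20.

42/11

Expand x = 416/109 as a continued fraction with the Euclidean algorithm:
  416 = 3*109 + 89, so a_0 = 3.
  109 = 1*89 + 20, so a_1 = 1.
  89 = 4*20 + 9, so a_2 = 4.
  20 = 2*9 + 2, so a_3 = 2.
  9 = 4*2 + 1, so a_4 = 4.
  2 = 2*1 + 0, so a_5 = 2.
so x = [3; 1, 4, 2, 4, 2].
Convergents (p_i = a_i*p_{i-1} + p_{i-2}, q_i = a_i*q_{i-1} + q_{i-2} with p_{-2}=0, p_{-1}=1, q_{-2}=1, q_{-1}=0), until the denominator exceeds 20:
  i=0: a_0=3, p_0 = 3*1 + 0 = 3, q_0 = 3*0 + 1 = 1.
  i=1: a_1=1, p_1 = 1*3 + 1 = 4, q_1 = 1*1 + 0 = 1.
  i=2: a_2=4, p_2 = 4*4 + 3 = 19, q_2 = 4*1 + 1 = 5.
  i=3: a_3=2, p_3 = 2*19 + 4 = 42, q_3 = 2*5 + 1 = 11.
  i=4: a_4=4, p_4 = 4*42 + 19 = 187, q_4 = 4*11 + 5 = 49.
q_4 = 49 > 20, so the last convergent with denominator <= 20 is p_3/q_3 = 42/11.
The closest fraction with denominator <= 20 is either p_3/q_3 or the intermediate fraction (k*p_3 + p_2)/(k*q_3 + q_2) with the largest k >= 1 whose denominator stays <= 20; these approach x as k grows, and every other convergent or intermediate fraction in range is farther away.
Largest k: floor((20 - q_2)/q_3) = floor((20 - 5)/11) = 1.
That gives (1*42 + 19)/(1*11 + 5) = 61/16.
Compare the errors: |x - 42/11| = |416*11 - 42*109|/(109*11) = 2/1199, and |x - 61/16| = |416*16 - 61*109|/(109*16) = 7/1744.
Cross-multiplying, 2*1744 = 3488 < 8393 = 7*1199, so 2/1199 is smaller: the convergent 42/11 is closer to x than 61/16.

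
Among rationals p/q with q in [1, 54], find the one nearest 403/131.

Expand x = 403/131 as a continued fraction with the Euclidean algorithm:
  403 = 3*131 + 10, so a_0 = 3.
  131 = 13*10 + 1, so a_1 = 13.
  10 = 10*1 + 0, so a_2 = 10.
so x = [3; 13, 10].
Convergents (p_i = a_i*p_{i-1} + p_{i-2}, q_i = a_i*q_{i-1} + q_{i-2} with p_{-2}=0, p_{-1}=1, q_{-2}=1, q_{-1}=0), until the denominator exceeds 54:
  i=0: a_0=3, p_0 = 3*1 + 0 = 3, q_0 = 3*0 + 1 = 1.
  i=1: a_1=13, p_1 = 13*3 + 1 = 40, q_1 = 13*1 + 0 = 13.
  i=2: a_2=10, p_2 = 10*40 + 3 = 403, q_2 = 10*13 + 1 = 131.
q_2 = 131 > 54, so the last convergent with denominator <= 54 is p_1/q_1 = 40/13.
The closest fraction with denominator <= 54 is either p_1/q_1 or the intermediate fraction (k*p_1 + p_0)/(k*q_1 + q_0) with the largest k >= 1 whose denominator stays <= 54; these approach x as k grows, and every other convergent or intermediate fraction in range is farther away.
Largest k: floor((54 - q_0)/q_1) = floor((54 - 1)/13) = 4.
That gives (4*40 + 3)/(4*13 + 1) = 163/53.
Compare the errors: |x - 40/13| = |403*13 - 40*131|/(131*13) = 1/1703, and |x - 163/53| = |403*53 - 163*131|/(131*53) = 6/6943.
Cross-multiplying, 1*6943 = 6943 < 10218 = 6*1703, so 1/1703 is smaller: the convergent 40/13 is closer to x than 163/53.

40/13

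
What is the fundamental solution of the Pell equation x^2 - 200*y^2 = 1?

(x, y) = (99, 7)

First expand sqrt(200) as a continued fraction. With x_i = (sqrt(200) + m_i)/d_i and (m_0, d_0) = (0, 1): a_0 = floor(sqrt(200)) = 14, since 14^2 = 196 <= 200 < 225 = 15^2.
Iterate m_{i+1} = d_i*a_i - m_i, d_{i+1} = (200 - m_{i+1}^2)/d_i, a_{i+1} = floor((a_0 + m_{i+1})/d_{i+1}):
  m_1 = 1*14 - 0 = 14, d_1 = (200 - 14^2)/1 = 4/1 = 4, a_1 = floor((14 + 14)/4) = 7.
  m_2 = 4*7 - 14 = 14, d_2 = (200 - 14^2)/4 = 4/4 = 1, a_2 = floor((14 + 14)/1) = 28.
  m_3 = 1*28 - 14 = 14, d_3 = (200 - 14^2)/1 = 4/1 = 4: (m_3, d_3) = (m_1, d_1) = (14, 4), so from here the quotients repeat a_1, a_2; the period length is 2.
So sqrt(200) = [14; (7, 28)] with period length k = 2.
k is even, so the fundamental solution of x^2 - 200y^2 = 1 is (p_{k-1}, q_{k-1}) = (p_1, q_1); compute convergents through index 1.
Convergents (p_i = a_i*p_{i-1} + p_{i-2}, q_i = a_i*q_{i-1} + q_{i-2} with p_{-2}=0, p_{-1}=1, q_{-2}=1, q_{-1}=0):
  i=0: a_0=14, p_0 = 14*1 + 0 = 14, q_0 = 14*0 + 1 = 1.
  i=1: a_1=7, p_1 = 7*14 + 1 = 99, q_1 = 7*1 + 0 = 7.
Check: 99^2 - 200*7^2 = 9801 - 9800 = 1, so (x, y) = (99, 7) solves the equation, and by the theorem it is the least positive solution.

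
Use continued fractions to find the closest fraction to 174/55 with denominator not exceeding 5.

Expand x = 174/55 as a continued fraction with the Euclidean algorithm:
  174 = 3*55 + 9, so a_0 = 3.
  55 = 6*9 + 1, so a_1 = 6.
  9 = 9*1 + 0, so a_2 = 9.
so x = [3; 6, 9].
Convergents (p_i = a_i*p_{i-1} + p_{i-2}, q_i = a_i*q_{i-1} + q_{i-2} with p_{-2}=0, p_{-1}=1, q_{-2}=1, q_{-1}=0), until the denominator exceeds 5:
  i=0: a_0=3, p_0 = 3*1 + 0 = 3, q_0 = 3*0 + 1 = 1.
  i=1: a_1=6, p_1 = 6*3 + 1 = 19, q_1 = 6*1 + 0 = 6.
q_1 = 6 > 5, so the last convergent with denominator <= 5 is p_0/q_0 = 3/1.
The closest fraction with denominator <= 5 is either p_0/q_0 or the intermediate fraction (k*p_0 + p_{-1})/(k*q_0 + q_{-1}) with the largest k >= 1 whose denominator stays <= 5; these approach x as k grows, and every other convergent or intermediate fraction in range is farther away.
Largest k: floor((5 - q_{-1})/q_0) = floor((5 - 0)/1) = 5 (using the seeds p_{-1} = 1, q_{-1} = 0).
That gives (5*3 + 1)/(5*1 + 0) = 16/5.
Compare the errors: |x - 3/1| = |174*1 - 3*55|/(55*1) = 9/55, and |x - 16/5| = |174*5 - 16*55|/(55*5) = 10/275.
Cross-multiplying, 10*55 = 550 < 2475 = 9*275, so 10/275 is smaller: the intermediate fraction 16/5 is closer to x than 3/1.

16/5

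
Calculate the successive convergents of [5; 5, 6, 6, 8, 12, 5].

5/1, 26/5, 161/31, 992/191, 8097/1559, 98156/18899, 498877/96054

Using the convergent recurrence p_i = a_i*p_{i-1} + p_{i-2}, q_i = a_i*q_{i-1} + q_{i-2} with p_{-2}=0, p_{-1}=1, q_{-2}=1, q_{-1}=0:
  i=0: a_0=5, p_0 = 5*1 + 0 = 5, q_0 = 5*0 + 1 = 1.
  i=1: a_1=5, p_1 = 5*5 + 1 = 26, q_1 = 5*1 + 0 = 5.
  i=2: a_2=6, p_2 = 6*26 + 5 = 161, q_2 = 6*5 + 1 = 31.
  i=3: a_3=6, p_3 = 6*161 + 26 = 992, q_3 = 6*31 + 5 = 191.
  i=4: a_4=8, p_4 = 8*992 + 161 = 8097, q_4 = 8*191 + 31 = 1559.
  i=5: a_5=12, p_5 = 12*8097 + 992 = 98156, q_5 = 12*1559 + 191 = 18899.
  i=6: a_6=5, p_6 = 5*98156 + 8097 = 498877, q_6 = 5*18899 + 1559 = 96054.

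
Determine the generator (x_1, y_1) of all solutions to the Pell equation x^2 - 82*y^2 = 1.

(x, y) = (163, 18)

First expand sqrt(82) as a continued fraction. With x_i = (sqrt(82) + m_i)/d_i and (m_0, d_0) = (0, 1): a_0 = floor(sqrt(82)) = 9, since 9^2 = 81 <= 82 < 100 = 10^2.
Iterate m_{i+1} = d_i*a_i - m_i, d_{i+1} = (82 - m_{i+1}^2)/d_i, a_{i+1} = floor((a_0 + m_{i+1})/d_{i+1}):
  m_1 = 1*9 - 0 = 9, d_1 = (82 - 9^2)/1 = 1/1 = 1, a_1 = floor((9 + 9)/1) = 18.
  m_2 = 1*18 - 9 = 9, d_2 = (82 - 9^2)/1 = 1/1 = 1: (m_2, d_2) = (m_1, d_1) = (9, 1), so from here the quotient a_1 repeats; the period length is 1.
So sqrt(82) = [9; (18)] with period length k = 1.
k is odd, so (p_{k-1}, q_{k-1}) only solves x^2 - 82y^2 = -1 and the fundamental solution of x^2 - 82y^2 = 1 is (p_{2k-1}, q_{2k-1}) = (p_1, q_1); compute convergents through index 1, running through the period twice.
Convergents (p_i = a_i*p_{i-1} + p_{i-2}, q_i = a_i*q_{i-1} + q_{i-2} with p_{-2}=0, p_{-1}=1, q_{-2}=1, q_{-1}=0):
  i=0: a_0=9, p_0 = 9*1 + 0 = 9, q_0 = 9*0 + 1 = 1.
  i=1: a_1=18, p_1 = 18*9 + 1 = 163, q_1 = 18*1 + 0 = 18.
Indeed p_0^2 - 82*q_0^2 = 81 - 82 = -1, not +1.
Check: 163^2 - 82*18^2 = 26569 - 26568 = 1, so (x, y) = (163, 18) solves the equation, and by the theorem it is the least positive solution.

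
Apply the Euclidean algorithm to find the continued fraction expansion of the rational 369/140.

[2; 1, 1, 1, 2, 1, 12]

Run the Euclidean algorithm on 369 and 140; the successive quotients are the partial quotients a_0, a_1, ... (each step inverts the fractional part left over by the previous one):
  369 = 2*140 + 89, so a_0 = 2.
  140 = 1*89 + 51, so a_1 = 1.
  89 = 1*51 + 38, so a_2 = 1.
  51 = 1*38 + 13, so a_3 = 1.
  38 = 2*13 + 12, so a_4 = 2.
  13 = 1*12 + 1, so a_5 = 1.
  12 = 12*1 + 0, so a_6 = 12.
The remainder reaches 0 after 7 divisions, so the expansion has 7 partial quotients, read off in order.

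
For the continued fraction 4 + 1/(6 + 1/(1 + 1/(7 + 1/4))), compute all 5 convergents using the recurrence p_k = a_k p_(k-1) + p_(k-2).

4/1, 25/6, 29/7, 228/55, 941/227

Using the convergent recurrence p_i = a_i*p_{i-1} + p_{i-2}, q_i = a_i*q_{i-1} + q_{i-2} with p_{-2}=0, p_{-1}=1, q_{-2}=1, q_{-1}=0:
  i=0: a_0=4, p_0 = 4*1 + 0 = 4, q_0 = 4*0 + 1 = 1.
  i=1: a_1=6, p_1 = 6*4 + 1 = 25, q_1 = 6*1 + 0 = 6.
  i=2: a_2=1, p_2 = 1*25 + 4 = 29, q_2 = 1*6 + 1 = 7.
  i=3: a_3=7, p_3 = 7*29 + 25 = 228, q_3 = 7*7 + 6 = 55.
  i=4: a_4=4, p_4 = 4*228 + 29 = 941, q_4 = 4*55 + 7 = 227.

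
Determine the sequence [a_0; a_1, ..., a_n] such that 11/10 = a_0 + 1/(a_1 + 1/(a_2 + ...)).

[1; 10]

Run the Euclidean algorithm on 11 and 10; the successive quotients are the partial quotients a_0, a_1, ... (each step inverts the fractional part left over by the previous one):
  11 = 1*10 + 1, so a_0 = 1.
  10 = 10*1 + 0, so a_1 = 10.
The remainder reaches 0 after 2 divisions, so the expansion has 2 partial quotients, read off in order.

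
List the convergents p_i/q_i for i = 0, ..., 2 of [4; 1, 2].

Using the convergent recurrence p_i = a_i*p_{i-1} + p_{i-2}, q_i = a_i*q_{i-1} + q_{i-2} with p_{-2}=0, p_{-1}=1, q_{-2}=1, q_{-1}=0:
  i=0: a_0=4, p_0 = 4*1 + 0 = 4, q_0 = 4*0 + 1 = 1.
  i=1: a_1=1, p_1 = 1*4 + 1 = 5, q_1 = 1*1 + 0 = 1.
  i=2: a_2=2, p_2 = 2*5 + 4 = 14, q_2 = 2*1 + 1 = 3.

4/1, 5/1, 14/3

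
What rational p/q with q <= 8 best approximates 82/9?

73/8

Expand x = 82/9 as a continued fraction with the Euclidean algorithm:
  82 = 9*9 + 1, so a_0 = 9.
  9 = 9*1 + 0, so a_1 = 9.
so x = [9; 9].
Convergents (p_i = a_i*p_{i-1} + p_{i-2}, q_i = a_i*q_{i-1} + q_{i-2} with p_{-2}=0, p_{-1}=1, q_{-2}=1, q_{-1}=0), until the denominator exceeds 8:
  i=0: a_0=9, p_0 = 9*1 + 0 = 9, q_0 = 9*0 + 1 = 1.
  i=1: a_1=9, p_1 = 9*9 + 1 = 82, q_1 = 9*1 + 0 = 9.
q_1 = 9 > 8, so the last convergent with denominator <= 8 is p_0/q_0 = 9/1.
The closest fraction with denominator <= 8 is either p_0/q_0 or the intermediate fraction (k*p_0 + p_{-1})/(k*q_0 + q_{-1}) with the largest k >= 1 whose denominator stays <= 8; these approach x as k grows, and every other convergent or intermediate fraction in range is farther away.
Largest k: floor((8 - q_{-1})/q_0) = floor((8 - 0)/1) = 8 (using the seeds p_{-1} = 1, q_{-1} = 0).
That gives (8*9 + 1)/(8*1 + 0) = 73/8.
Compare the errors: |x - 9/1| = |82*1 - 9*9|/(9*1) = 1/9, and |x - 73/8| = |82*8 - 73*9|/(9*8) = 1/72.
Cross-multiplying, 1*9 = 9 < 72 = 1*72, so 1/72 is smaller: the intermediate fraction 73/8 is closer to x than 9/1.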